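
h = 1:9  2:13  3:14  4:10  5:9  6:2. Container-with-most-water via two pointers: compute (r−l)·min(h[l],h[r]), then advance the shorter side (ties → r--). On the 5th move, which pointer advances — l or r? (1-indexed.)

l

[1,6] min(9,2)*5=10 best=10 * → r--
[1,5] min(9,9)*4=36 best=36 * → r--
[1,4] min(9,10)*3=27 best=36 → l++
[2,4] min(13,10)*2=20 best=36 → r--
[2,3] min(13,14)*1=13 best=36 → l++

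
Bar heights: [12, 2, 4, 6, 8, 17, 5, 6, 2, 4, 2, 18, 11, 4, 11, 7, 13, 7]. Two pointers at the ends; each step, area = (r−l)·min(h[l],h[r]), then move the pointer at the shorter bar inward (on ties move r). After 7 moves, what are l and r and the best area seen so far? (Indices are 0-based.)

[0,17] min(12,7)*17=119 best=119 * → r--
[0,16] min(12,13)*16=192 best=192 * → l++
[1,16] min(2,13)*15=30 best=192 → l++
[2,16] min(4,13)*14=56 best=192 → l++
[3,16] min(6,13)*13=78 best=192 → l++
[4,16] min(8,13)*12=96 best=192 → l++
[5,16] min(17,13)*11=143 best=192 → r--

l=5, r=15, best area=192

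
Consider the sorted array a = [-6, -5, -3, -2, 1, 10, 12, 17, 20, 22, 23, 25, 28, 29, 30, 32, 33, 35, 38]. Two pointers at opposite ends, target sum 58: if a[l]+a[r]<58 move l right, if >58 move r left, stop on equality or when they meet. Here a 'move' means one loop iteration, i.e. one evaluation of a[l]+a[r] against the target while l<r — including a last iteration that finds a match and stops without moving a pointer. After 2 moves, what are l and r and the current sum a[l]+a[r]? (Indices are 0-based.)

[0,18] -6+38=32 <58 → l++
[1,18] -5+38=33 <58 → l++

l=2, r=18, sum=35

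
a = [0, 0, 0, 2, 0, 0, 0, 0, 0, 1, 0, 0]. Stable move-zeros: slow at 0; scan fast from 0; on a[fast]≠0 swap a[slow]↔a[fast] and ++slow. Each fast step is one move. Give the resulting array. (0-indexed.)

[2, 1, 0, 0, 0, 0, 0, 0, 0, 0, 0, 0]

slow=0 fast=0: a[fast]=0, fast++
slow=0 fast=1: a[fast]=0, fast++
slow=0 fast=2: a[fast]=0, fast++
slow=0 fast=3: a[fast]=2≠0 swap→a[0]=2, slow++,fast++
slow=1 fast=4: a[fast]=0, fast++
slow=1 fast=5: a[fast]=0, fast++
slow=1 fast=6: a[fast]=0, fast++
slow=1 fast=7: a[fast]=0, fast++
slow=1 fast=8: a[fast]=0, fast++
slow=1 fast=9: a[fast]=1≠0 swap→a[1]=1, slow++,fast++
slow=2 fast=10: a[fast]=0, fast++
slow=2 fast=11: a[fast]=0, fast++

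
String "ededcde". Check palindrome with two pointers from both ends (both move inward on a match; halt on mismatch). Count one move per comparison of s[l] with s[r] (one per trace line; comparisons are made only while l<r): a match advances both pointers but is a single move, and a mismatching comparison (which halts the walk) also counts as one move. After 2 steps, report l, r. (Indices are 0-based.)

l=0 r=6: 'e'=='e', l++,r--
l=1 r=5: 'd'=='d', l++,r--

l=2, r=4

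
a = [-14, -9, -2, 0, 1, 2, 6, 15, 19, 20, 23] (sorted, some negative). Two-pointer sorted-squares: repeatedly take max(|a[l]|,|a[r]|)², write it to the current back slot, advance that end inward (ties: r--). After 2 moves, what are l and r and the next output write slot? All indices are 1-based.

l=1, r=9, next write slot=9

[1,11] |-14|<=|23| out[11]=529 → r--
[1,10] |-14|<=|20| out[10]=400 → r--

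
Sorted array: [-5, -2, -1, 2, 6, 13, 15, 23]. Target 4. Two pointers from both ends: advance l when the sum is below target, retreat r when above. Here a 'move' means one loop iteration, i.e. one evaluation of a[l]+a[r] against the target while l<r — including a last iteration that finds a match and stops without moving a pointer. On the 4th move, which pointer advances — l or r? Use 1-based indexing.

l

[1,8] -5+23=18 >4 → r--
[1,7] -5+15=10 >4 → r--
[1,6] -5+13=8 >4 → r--
[1,5] -5+6=1 <4 → l++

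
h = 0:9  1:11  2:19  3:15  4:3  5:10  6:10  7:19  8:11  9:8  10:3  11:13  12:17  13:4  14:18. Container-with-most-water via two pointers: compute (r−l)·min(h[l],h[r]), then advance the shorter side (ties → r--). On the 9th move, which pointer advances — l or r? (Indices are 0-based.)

r

l=0 r=14: min(9,18)*14=126 best=126 *, l++
l=1 r=14: min(11,18)*13=143 best=143 *, l++
l=2 r=14: min(19,18)*12=216 best=216 *, r--
l=2 r=13: min(19,4)*11=44 best=216, r--
l=2 r=12: min(19,17)*10=170 best=216, r--
l=2 r=11: min(19,13)*9=117 best=216, r--
l=2 r=10: min(19,3)*8=24 best=216, r--
l=2 r=9: min(19,8)*7=56 best=216, r--
l=2 r=8: min(19,11)*6=66 best=216, r--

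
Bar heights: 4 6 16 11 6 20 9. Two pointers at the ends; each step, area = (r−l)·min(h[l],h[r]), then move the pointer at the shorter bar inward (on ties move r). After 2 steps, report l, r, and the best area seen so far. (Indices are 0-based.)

l=2, r=6, best area=30

l=0 r=6: min(4,9)*6=24 best=24 *, l++
l=1 r=6: min(6,9)*5=30 best=30 *, l++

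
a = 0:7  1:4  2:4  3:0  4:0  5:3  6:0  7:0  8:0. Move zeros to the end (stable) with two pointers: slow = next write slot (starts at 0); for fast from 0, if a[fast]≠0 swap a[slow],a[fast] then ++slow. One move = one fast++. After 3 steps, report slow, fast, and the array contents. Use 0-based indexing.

(s=0,f=0) a[fast]=7≠0 swap→a[0]=7 → slow++,fast++
(s=1,f=1) a[fast]=4≠0 swap→a[1]=4 → slow++,fast++
(s=2,f=2) a[fast]=4≠0 swap→a[2]=4 → slow++,fast++

slow=3, fast=3, a=[7, 4, 4, 0, 0, 3, 0, 0, 0]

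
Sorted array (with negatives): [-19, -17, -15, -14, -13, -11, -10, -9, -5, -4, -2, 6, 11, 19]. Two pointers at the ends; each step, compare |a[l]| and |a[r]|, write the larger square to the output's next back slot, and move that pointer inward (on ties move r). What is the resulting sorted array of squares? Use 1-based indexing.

[4, 16, 25, 36, 81, 100, 121, 121, 169, 196, 225, 289, 361, 361]

l=1 r=14: |-19|<=|19| out[14]=361, r--
l=1 r=13: |-19|>|11| out[13]=361, l++
l=2 r=13: |-17|>|11| out[12]=289, l++
l=3 r=13: |-15|>|11| out[11]=225, l++
l=4 r=13: |-14|>|11| out[10]=196, l++
l=5 r=13: |-13|>|11| out[9]=169, l++
l=6 r=13: |-11|<=|11| out[8]=121, r--
l=6 r=12: |-11|>|6| out[7]=121, l++
l=7 r=12: |-10|>|6| out[6]=100, l++
l=8 r=12: |-9|>|6| out[5]=81, l++
l=9 r=12: |-5|<=|6| out[4]=36, r--
l=9 r=11: |-5|>|-2| out[3]=25, l++
l=10 r=11: |-4|>|-2| out[2]=16, l++
l=11 r=11: |-2|<=|-2| out[1]=4, r--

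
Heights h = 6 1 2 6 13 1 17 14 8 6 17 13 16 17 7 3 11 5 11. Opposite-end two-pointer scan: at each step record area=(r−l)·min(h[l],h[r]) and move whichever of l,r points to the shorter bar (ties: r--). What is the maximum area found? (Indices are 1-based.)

[1,19] min(6,11)*18=108 best=108 * → l++
[2,19] min(1,11)*17=17 best=108 → l++
[3,19] min(2,11)*16=32 best=108 → l++
[4,19] min(6,11)*15=90 best=108 → l++
[5,19] min(13,11)*14=154 best=154 * → r--
[5,18] min(13,5)*13=65 best=154 → r--
[5,17] min(13,11)*12=132 best=154 → r--
[5,16] min(13,3)*11=33 best=154 → r--
[5,15] min(13,7)*10=70 best=154 → r--
[5,14] min(13,17)*9=117 best=154 → l++
[6,14] min(1,17)*8=8 best=154 → l++
[7,14] min(17,17)*7=119 best=154 → r--
[7,13] min(17,16)*6=96 best=154 → r--
[7,12] min(17,13)*5=65 best=154 → r--
[7,11] min(17,17)*4=68 best=154 → r--
[7,10] min(17,6)*3=18 best=154 → r--
[7,9] min(17,8)*2=16 best=154 → r--
[7,8] min(17,14)*1=14 best=154 → r--

max area = 154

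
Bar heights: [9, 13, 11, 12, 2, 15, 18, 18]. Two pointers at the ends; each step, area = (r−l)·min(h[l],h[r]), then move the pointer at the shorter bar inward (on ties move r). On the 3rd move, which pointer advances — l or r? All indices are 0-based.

l=0 r=7: min(9,18)*7=63 best=63 *, l++
l=1 r=7: min(13,18)*6=78 best=78 *, l++
l=2 r=7: min(11,18)*5=55 best=78, l++

l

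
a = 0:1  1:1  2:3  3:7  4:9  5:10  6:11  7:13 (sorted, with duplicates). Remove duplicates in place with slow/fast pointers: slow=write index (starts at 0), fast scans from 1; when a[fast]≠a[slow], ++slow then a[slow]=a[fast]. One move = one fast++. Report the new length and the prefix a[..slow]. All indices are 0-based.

slow=0 fast=1: a[fast]=1=a[slow] dup, fast++
slow=0 fast=2: a[fast]=3≠a[slow]=1 write a[1]=3, slow++,fast++
slow=1 fast=3: a[fast]=7≠a[slow]=3 write a[2]=7, slow++,fast++
slow=2 fast=4: a[fast]=9≠a[slow]=7 write a[3]=9, slow++,fast++
slow=3 fast=5: a[fast]=10≠a[slow]=9 write a[4]=10, slow++,fast++
slow=4 fast=6: a[fast]=11≠a[slow]=10 write a[5]=11, slow++,fast++
slow=5 fast=7: a[fast]=13≠a[slow]=11 write a[6]=13, slow++,fast++

length 7; prefix = [1, 3, 7, 9, 10, 11, 13]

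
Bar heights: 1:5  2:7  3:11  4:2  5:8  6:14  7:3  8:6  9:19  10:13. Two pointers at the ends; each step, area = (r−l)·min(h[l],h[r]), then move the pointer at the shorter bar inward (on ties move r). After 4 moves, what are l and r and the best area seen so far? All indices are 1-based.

l=5, r=10, best area=77

[1,10] min(5,13)*9=45 best=45 * → l++
[2,10] min(7,13)*8=56 best=56 * → l++
[3,10] min(11,13)*7=77 best=77 * → l++
[4,10] min(2,13)*6=12 best=77 → l++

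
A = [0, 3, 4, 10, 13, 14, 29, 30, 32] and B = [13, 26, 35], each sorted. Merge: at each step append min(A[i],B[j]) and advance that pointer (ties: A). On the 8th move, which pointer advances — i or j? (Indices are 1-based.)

j

[i=1,j=1] A[i]=0<=B[j]=13 take 0 → i++
[i=2,j=1] A[i]=3<=B[j]=13 take 3 → i++
[i=3,j=1] A[i]=4<=B[j]=13 take 4 → i++
[i=4,j=1] A[i]=10<=B[j]=13 take 10 → i++
[i=5,j=1] A[i]=13<=B[j]=13 take 13 → i++
[i=6,j=1] A[i]=14>B[j]=13 take 13 → j++
[i=6,j=2] A[i]=14<=B[j]=26 take 14 → i++
[i=7,j=2] A[i]=29>B[j]=26 take 26 → j++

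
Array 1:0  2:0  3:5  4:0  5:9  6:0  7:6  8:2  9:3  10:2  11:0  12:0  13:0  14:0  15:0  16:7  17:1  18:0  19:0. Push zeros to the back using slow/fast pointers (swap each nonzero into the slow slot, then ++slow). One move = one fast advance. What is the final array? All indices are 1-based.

slow=1 fast=1: a[fast]=0, fast++
slow=1 fast=2: a[fast]=0, fast++
slow=1 fast=3: a[fast]=5≠0 swap→a[1]=5, slow++,fast++
slow=2 fast=4: a[fast]=0, fast++
slow=2 fast=5: a[fast]=9≠0 swap→a[2]=9, slow++,fast++
slow=3 fast=6: a[fast]=0, fast++
slow=3 fast=7: a[fast]=6≠0 swap→a[3]=6, slow++,fast++
slow=4 fast=8: a[fast]=2≠0 swap→a[4]=2, slow++,fast++
slow=5 fast=9: a[fast]=3≠0 swap→a[5]=3, slow++,fast++
slow=6 fast=10: a[fast]=2≠0 swap→a[6]=2, slow++,fast++
slow=7 fast=11: a[fast]=0, fast++
slow=7 fast=12: a[fast]=0, fast++
slow=7 fast=13: a[fast]=0, fast++
slow=7 fast=14: a[fast]=0, fast++
slow=7 fast=15: a[fast]=0, fast++
slow=7 fast=16: a[fast]=7≠0 swap→a[7]=7, slow++,fast++
slow=8 fast=17: a[fast]=1≠0 swap→a[8]=1, slow++,fast++
slow=9 fast=18: a[fast]=0, fast++
slow=9 fast=19: a[fast]=0, fast++

[5, 9, 6, 2, 3, 2, 7, 1, 0, 0, 0, 0, 0, 0, 0, 0, 0, 0, 0]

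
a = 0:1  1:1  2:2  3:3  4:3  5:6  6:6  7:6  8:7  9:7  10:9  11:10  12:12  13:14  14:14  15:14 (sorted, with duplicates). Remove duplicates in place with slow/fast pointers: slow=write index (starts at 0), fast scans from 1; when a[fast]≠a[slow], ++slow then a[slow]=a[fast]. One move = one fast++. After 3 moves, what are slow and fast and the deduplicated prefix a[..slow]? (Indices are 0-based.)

slow=2, fast=4, prefix=[1, 2, 3]

(s=0,f=1) a[fast]=1=a[slow] dup → fast++
(s=0,f=2) a[fast]=2≠a[slow]=1 write a[1]=2 → slow++,fast++
(s=1,f=3) a[fast]=3≠a[slow]=2 write a[2]=3 → slow++,fast++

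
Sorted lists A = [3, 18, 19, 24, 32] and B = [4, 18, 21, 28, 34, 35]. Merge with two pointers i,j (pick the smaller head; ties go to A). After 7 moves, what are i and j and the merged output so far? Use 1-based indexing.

[i=1,j=1] A[i]=3<=B[j]=4 take 3 → i++
[i=2,j=1] A[i]=18>B[j]=4 take 4 → j++
[i=2,j=2] A[i]=18<=B[j]=18 take 18 → i++
[i=3,j=2] A[i]=19>B[j]=18 take 18 → j++
[i=3,j=3] A[i]=19<=B[j]=21 take 19 → i++
[i=4,j=3] A[i]=24>B[j]=21 take 21 → j++
[i=4,j=4] A[i]=24<=B[j]=28 take 24 → i++

i=5, j=4, merged so far=[3, 4, 18, 18, 19, 21, 24]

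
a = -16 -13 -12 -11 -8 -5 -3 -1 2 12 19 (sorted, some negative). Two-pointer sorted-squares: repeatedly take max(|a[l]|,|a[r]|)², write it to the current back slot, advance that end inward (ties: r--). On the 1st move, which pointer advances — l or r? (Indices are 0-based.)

[0,10] |-16|<=|19| out[10]=361 → r--

r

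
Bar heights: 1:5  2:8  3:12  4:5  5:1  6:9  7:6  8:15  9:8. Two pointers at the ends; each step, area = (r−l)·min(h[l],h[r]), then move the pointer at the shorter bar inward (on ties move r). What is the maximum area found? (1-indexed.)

[1,9] min(5,8)*8=40 best=40 * → l++
[2,9] min(8,8)*7=56 best=56 * → r--
[2,8] min(8,15)*6=48 best=56 → l++
[3,8] min(12,15)*5=60 best=60 * → l++
[4,8] min(5,15)*4=20 best=60 → l++
[5,8] min(1,15)*3=3 best=60 → l++
[6,8] min(9,15)*2=18 best=60 → l++
[7,8] min(6,15)*1=6 best=60 → l++

max area = 60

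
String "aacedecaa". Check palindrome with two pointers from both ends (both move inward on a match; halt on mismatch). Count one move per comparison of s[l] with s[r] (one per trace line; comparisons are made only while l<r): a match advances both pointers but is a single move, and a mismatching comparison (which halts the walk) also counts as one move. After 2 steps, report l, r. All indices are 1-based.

l=1 r=9: 'a'=='a', l++,r--
l=2 r=8: 'a'=='a', l++,r--

l=3, r=7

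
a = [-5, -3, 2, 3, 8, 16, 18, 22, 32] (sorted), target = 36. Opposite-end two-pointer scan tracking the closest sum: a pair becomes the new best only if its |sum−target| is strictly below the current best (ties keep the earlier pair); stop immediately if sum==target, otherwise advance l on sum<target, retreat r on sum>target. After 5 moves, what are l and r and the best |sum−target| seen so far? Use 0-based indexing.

l=4, r=7, best |Δ|=1

l=0 r=8: -5+32=27 d=9 *, l++
l=1 r=8: -3+32=29 d=7 *, l++
l=2 r=8: 2+32=34 d=2 *, l++
l=3 r=8: 3+32=35 d=1 *, l++
l=4 r=8: 8+32=40 d=4, r--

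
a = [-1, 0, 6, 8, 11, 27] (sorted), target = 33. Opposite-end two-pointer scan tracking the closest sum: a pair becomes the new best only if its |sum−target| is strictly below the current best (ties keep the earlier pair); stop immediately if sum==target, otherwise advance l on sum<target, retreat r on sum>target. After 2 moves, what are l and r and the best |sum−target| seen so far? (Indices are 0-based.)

l=0 r=5: -1+27=26 d=7 *, l++
l=1 r=5: 0+27=27 d=6 *, l++

l=2, r=5, best |Δ|=6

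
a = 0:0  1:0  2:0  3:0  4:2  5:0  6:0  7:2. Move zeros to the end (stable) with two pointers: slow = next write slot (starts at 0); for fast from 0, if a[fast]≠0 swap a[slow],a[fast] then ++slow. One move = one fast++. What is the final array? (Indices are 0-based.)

(s=0,f=0) a[fast]=0 → fast++
(s=0,f=1) a[fast]=0 → fast++
(s=0,f=2) a[fast]=0 → fast++
(s=0,f=3) a[fast]=0 → fast++
(s=0,f=4) a[fast]=2≠0 swap→a[0]=2 → slow++,fast++
(s=1,f=5) a[fast]=0 → fast++
(s=1,f=6) a[fast]=0 → fast++
(s=1,f=7) a[fast]=2≠0 swap→a[1]=2 → slow++,fast++

[2, 2, 0, 0, 0, 0, 0, 0]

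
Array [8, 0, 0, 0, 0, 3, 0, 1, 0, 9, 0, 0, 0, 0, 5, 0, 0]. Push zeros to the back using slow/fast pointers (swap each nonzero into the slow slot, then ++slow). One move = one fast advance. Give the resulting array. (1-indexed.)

[8, 3, 1, 9, 5, 0, 0, 0, 0, 0, 0, 0, 0, 0, 0, 0, 0]

(s=1,f=1) a[fast]=8≠0 swap→a[1]=8 → slow++,fast++
(s=2,f=2) a[fast]=0 → fast++
(s=2,f=3) a[fast]=0 → fast++
(s=2,f=4) a[fast]=0 → fast++
(s=2,f=5) a[fast]=0 → fast++
(s=2,f=6) a[fast]=3≠0 swap→a[2]=3 → slow++,fast++
(s=3,f=7) a[fast]=0 → fast++
(s=3,f=8) a[fast]=1≠0 swap→a[3]=1 → slow++,fast++
(s=4,f=9) a[fast]=0 → fast++
(s=4,f=10) a[fast]=9≠0 swap→a[4]=9 → slow++,fast++
(s=5,f=11) a[fast]=0 → fast++
(s=5,f=12) a[fast]=0 → fast++
(s=5,f=13) a[fast]=0 → fast++
(s=5,f=14) a[fast]=0 → fast++
(s=5,f=15) a[fast]=5≠0 swap→a[5]=5 → slow++,fast++
(s=6,f=16) a[fast]=0 → fast++
(s=6,f=17) a[fast]=0 → fast++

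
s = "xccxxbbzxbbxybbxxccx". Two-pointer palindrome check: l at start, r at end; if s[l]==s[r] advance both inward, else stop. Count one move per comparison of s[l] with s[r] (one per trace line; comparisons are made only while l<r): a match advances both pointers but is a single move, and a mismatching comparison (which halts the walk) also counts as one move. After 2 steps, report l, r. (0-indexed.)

l=2, r=17

l=0 r=19: 'x'=='x', l++,r--
l=1 r=18: 'c'=='c', l++,r--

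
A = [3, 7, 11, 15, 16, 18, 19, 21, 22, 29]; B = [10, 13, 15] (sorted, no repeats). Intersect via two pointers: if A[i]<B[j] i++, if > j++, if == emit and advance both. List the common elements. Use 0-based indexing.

[i=0,j=0] 3<10 → i++
[i=1,j=0] 7<10 → i++
[i=2,j=0] 11>10 → j++
[i=2,j=1] 11<13 → i++
[i=3,j=1] 15>13 → j++
[i=3,j=2] 15==15 emit → i++,j++

intersection = [15]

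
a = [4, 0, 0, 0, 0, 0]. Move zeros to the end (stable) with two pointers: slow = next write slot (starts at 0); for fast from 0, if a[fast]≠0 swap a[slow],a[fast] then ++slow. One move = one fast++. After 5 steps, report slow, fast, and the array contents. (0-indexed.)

slow=1, fast=5, a=[4, 0, 0, 0, 0, 0]

slow=0 fast=0: a[fast]=4≠0 swap→a[0]=4, slow++,fast++
slow=1 fast=1: a[fast]=0, fast++
slow=1 fast=2: a[fast]=0, fast++
slow=1 fast=3: a[fast]=0, fast++
slow=1 fast=4: a[fast]=0, fast++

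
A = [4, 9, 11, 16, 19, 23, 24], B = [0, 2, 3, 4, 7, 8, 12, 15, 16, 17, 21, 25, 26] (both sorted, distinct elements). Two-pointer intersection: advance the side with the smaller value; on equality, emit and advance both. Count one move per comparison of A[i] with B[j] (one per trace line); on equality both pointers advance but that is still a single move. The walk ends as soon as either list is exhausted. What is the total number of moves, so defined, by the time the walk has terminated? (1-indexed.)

16 moves

[i=1,j=1] 4>0 → j++
[i=1,j=2] 4>2 → j++
[i=1,j=3] 4>3 → j++
[i=1,j=4] 4==4 emit → i++,j++
[i=2,j=5] 9>7 → j++
[i=2,j=6] 9>8 → j++
[i=2,j=7] 9<12 → i++
[i=3,j=7] 11<12 → i++
[i=4,j=7] 16>12 → j++
[i=4,j=8] 16>15 → j++
[i=4,j=9] 16==16 emit → i++,j++
[i=5,j=10] 19>17 → j++
[i=5,j=11] 19<21 → i++
[i=6,j=11] 23>21 → j++
[i=6,j=12] 23<25 → i++
[i=7,j=12] 24<25 → i++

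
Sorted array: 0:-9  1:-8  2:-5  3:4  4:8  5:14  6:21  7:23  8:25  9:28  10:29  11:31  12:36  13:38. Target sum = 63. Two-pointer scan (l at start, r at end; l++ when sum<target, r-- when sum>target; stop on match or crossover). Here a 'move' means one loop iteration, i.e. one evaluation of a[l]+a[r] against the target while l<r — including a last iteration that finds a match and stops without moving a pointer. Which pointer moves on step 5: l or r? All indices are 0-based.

l

[0,13] -9+38=29 <63 → l++
[1,13] -8+38=30 <63 → l++
[2,13] -5+38=33 <63 → l++
[3,13] 4+38=42 <63 → l++
[4,13] 8+38=46 <63 → l++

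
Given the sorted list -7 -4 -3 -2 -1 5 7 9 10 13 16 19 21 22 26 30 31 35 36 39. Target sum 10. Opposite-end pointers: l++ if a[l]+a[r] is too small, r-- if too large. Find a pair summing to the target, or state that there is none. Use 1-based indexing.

(-3, 13)

[1,20] -7+39=32 >10 → r--
[1,19] -7+36=29 >10 → r--
[1,18] -7+35=28 >10 → r--
[1,17] -7+31=24 >10 → r--
[1,16] -7+30=23 >10 → r--
[1,15] -7+26=19 >10 → r--
[1,14] -7+22=15 >10 → r--
[1,13] -7+21=14 >10 → r--
[1,12] -7+19=12 >10 → r--
[1,11] -7+16=9 <10 → l++
[2,11] -4+16=12 >10 → r--
[2,10] -4+13=9 <10 → l++
[3,10] -3+13=10 → found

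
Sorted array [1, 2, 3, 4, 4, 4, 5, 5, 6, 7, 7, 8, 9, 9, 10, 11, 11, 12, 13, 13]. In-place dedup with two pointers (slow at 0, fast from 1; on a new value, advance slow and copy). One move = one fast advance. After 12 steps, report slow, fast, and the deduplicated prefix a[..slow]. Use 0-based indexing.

slow=8, fast=13, prefix=[1, 2, 3, 4, 5, 6, 7, 8, 9]

slow=0 fast=1: a[fast]=2≠a[slow]=1 write a[1]=2, slow++,fast++
slow=1 fast=2: a[fast]=3≠a[slow]=2 write a[2]=3, slow++,fast++
slow=2 fast=3: a[fast]=4≠a[slow]=3 write a[3]=4, slow++,fast++
slow=3 fast=4: a[fast]=4=a[slow] dup, fast++
slow=3 fast=5: a[fast]=4=a[slow] dup, fast++
slow=3 fast=6: a[fast]=5≠a[slow]=4 write a[4]=5, slow++,fast++
slow=4 fast=7: a[fast]=5=a[slow] dup, fast++
slow=4 fast=8: a[fast]=6≠a[slow]=5 write a[5]=6, slow++,fast++
slow=5 fast=9: a[fast]=7≠a[slow]=6 write a[6]=7, slow++,fast++
slow=6 fast=10: a[fast]=7=a[slow] dup, fast++
slow=6 fast=11: a[fast]=8≠a[slow]=7 write a[7]=8, slow++,fast++
slow=7 fast=12: a[fast]=9≠a[slow]=8 write a[8]=9, slow++,fast++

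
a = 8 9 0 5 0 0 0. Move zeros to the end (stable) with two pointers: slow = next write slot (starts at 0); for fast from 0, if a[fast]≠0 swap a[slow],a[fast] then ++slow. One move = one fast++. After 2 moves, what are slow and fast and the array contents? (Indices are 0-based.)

slow=2, fast=2, a=[8, 9, 0, 5, 0, 0, 0]

slow=0 fast=0: a[fast]=8≠0 swap→a[0]=8, slow++,fast++
slow=1 fast=1: a[fast]=9≠0 swap→a[1]=9, slow++,fast++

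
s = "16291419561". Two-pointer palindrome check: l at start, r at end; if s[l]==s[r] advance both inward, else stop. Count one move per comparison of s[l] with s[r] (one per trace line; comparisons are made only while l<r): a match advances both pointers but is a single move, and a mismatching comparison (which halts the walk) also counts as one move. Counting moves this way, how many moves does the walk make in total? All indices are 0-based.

3 moves

[0,10] '1'=='1' → l++,r--
[1,9] '6'=='6' → l++,r--
[2,8] '2'!='5' → stop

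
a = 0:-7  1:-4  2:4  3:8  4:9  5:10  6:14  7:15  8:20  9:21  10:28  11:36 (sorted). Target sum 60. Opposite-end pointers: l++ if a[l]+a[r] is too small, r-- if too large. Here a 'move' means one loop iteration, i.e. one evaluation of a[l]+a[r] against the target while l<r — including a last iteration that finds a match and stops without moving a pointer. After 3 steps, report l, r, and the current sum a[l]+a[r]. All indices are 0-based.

l=3, r=11, sum=44

l=0 r=11: -7+36=29 <60, l++
l=1 r=11: -4+36=32 <60, l++
l=2 r=11: 4+36=40 <60, l++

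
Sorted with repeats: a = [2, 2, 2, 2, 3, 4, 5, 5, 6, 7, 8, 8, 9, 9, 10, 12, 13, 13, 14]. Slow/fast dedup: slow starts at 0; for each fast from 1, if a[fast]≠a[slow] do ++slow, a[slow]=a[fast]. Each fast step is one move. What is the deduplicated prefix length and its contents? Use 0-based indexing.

slow=0 fast=1: a[fast]=2=a[slow] dup, fast++
slow=0 fast=2: a[fast]=2=a[slow] dup, fast++
slow=0 fast=3: a[fast]=2=a[slow] dup, fast++
slow=0 fast=4: a[fast]=3≠a[slow]=2 write a[1]=3, slow++,fast++
slow=1 fast=5: a[fast]=4≠a[slow]=3 write a[2]=4, slow++,fast++
slow=2 fast=6: a[fast]=5≠a[slow]=4 write a[3]=5, slow++,fast++
slow=3 fast=7: a[fast]=5=a[slow] dup, fast++
slow=3 fast=8: a[fast]=6≠a[slow]=5 write a[4]=6, slow++,fast++
slow=4 fast=9: a[fast]=7≠a[slow]=6 write a[5]=7, slow++,fast++
slow=5 fast=10: a[fast]=8≠a[slow]=7 write a[6]=8, slow++,fast++
slow=6 fast=11: a[fast]=8=a[slow] dup, fast++
slow=6 fast=12: a[fast]=9≠a[slow]=8 write a[7]=9, slow++,fast++
slow=7 fast=13: a[fast]=9=a[slow] dup, fast++
slow=7 fast=14: a[fast]=10≠a[slow]=9 write a[8]=10, slow++,fast++
slow=8 fast=15: a[fast]=12≠a[slow]=10 write a[9]=12, slow++,fast++
slow=9 fast=16: a[fast]=13≠a[slow]=12 write a[10]=13, slow++,fast++
slow=10 fast=17: a[fast]=13=a[slow] dup, fast++
slow=10 fast=18: a[fast]=14≠a[slow]=13 write a[11]=14, slow++,fast++

length 12; prefix = [2, 3, 4, 5, 6, 7, 8, 9, 10, 12, 13, 14]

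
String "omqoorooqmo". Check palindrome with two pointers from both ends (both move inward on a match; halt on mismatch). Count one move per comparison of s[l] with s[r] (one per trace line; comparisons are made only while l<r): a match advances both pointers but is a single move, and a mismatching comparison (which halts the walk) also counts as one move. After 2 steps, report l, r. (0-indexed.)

l=2, r=8

l=0 r=10: 'o'=='o', l++,r--
l=1 r=9: 'm'=='m', l++,r--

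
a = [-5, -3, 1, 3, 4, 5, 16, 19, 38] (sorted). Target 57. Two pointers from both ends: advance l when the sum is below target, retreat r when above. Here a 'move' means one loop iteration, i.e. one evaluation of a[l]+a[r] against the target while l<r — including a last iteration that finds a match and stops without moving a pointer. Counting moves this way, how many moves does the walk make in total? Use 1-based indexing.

8 moves

l=1 r=9: -5+38=33 <57, l++
l=2 r=9: -3+38=35 <57, l++
l=3 r=9: 1+38=39 <57, l++
l=4 r=9: 3+38=41 <57, l++
l=5 r=9: 4+38=42 <57, l++
l=6 r=9: 5+38=43 <57, l++
l=7 r=9: 16+38=54 <57, l++
l=8 r=9: 19+38=57, found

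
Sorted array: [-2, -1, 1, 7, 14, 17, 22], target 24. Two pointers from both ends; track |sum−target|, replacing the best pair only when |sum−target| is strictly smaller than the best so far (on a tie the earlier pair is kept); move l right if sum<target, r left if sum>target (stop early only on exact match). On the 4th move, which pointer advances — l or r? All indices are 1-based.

r

[1,7] -2+22=20 d=4 * → l++
[2,7] -1+22=21 d=3 * → l++
[3,7] 1+22=23 d=1 * → l++
[4,7] 7+22=29 d=5 → r--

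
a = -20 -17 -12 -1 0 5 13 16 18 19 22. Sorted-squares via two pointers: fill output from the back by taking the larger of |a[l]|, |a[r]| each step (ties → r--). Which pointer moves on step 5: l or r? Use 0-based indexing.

l

[0,10] |-20|<=|22| out[10]=484 → r--
[0,9] |-20|>|19| out[9]=400 → l++
[1,9] |-17|<=|19| out[8]=361 → r--
[1,8] |-17|<=|18| out[7]=324 → r--
[1,7] |-17|>|16| out[6]=289 → l++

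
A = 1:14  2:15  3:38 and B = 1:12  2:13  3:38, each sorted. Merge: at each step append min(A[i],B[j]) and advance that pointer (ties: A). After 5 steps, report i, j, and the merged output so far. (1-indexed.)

i=4, j=3, merged so far=[12, 13, 14, 15, 38]

[i=1,j=1] A[i]=14>B[j]=12 take 12 → j++
[i=1,j=2] A[i]=14>B[j]=13 take 13 → j++
[i=1,j=3] A[i]=14<=B[j]=38 take 14 → i++
[i=2,j=3] A[i]=15<=B[j]=38 take 15 → i++
[i=3,j=3] A[i]=38<=B[j]=38 take 38 → i++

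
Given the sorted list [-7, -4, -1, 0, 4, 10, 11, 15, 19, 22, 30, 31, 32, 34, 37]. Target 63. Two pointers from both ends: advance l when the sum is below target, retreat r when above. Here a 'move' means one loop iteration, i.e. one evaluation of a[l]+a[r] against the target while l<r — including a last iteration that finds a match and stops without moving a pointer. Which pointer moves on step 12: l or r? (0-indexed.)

[0,14] -7+37=30 <63 → l++
[1,14] -4+37=33 <63 → l++
[2,14] -1+37=36 <63 → l++
[3,14] 0+37=37 <63 → l++
[4,14] 4+37=41 <63 → l++
[5,14] 10+37=47 <63 → l++
[6,14] 11+37=48 <63 → l++
[7,14] 15+37=52 <63 → l++
[8,14] 19+37=56 <63 → l++
[9,14] 22+37=59 <63 → l++
[10,14] 30+37=67 >63 → r--
[10,13] 30+34=64 >63 → r--

r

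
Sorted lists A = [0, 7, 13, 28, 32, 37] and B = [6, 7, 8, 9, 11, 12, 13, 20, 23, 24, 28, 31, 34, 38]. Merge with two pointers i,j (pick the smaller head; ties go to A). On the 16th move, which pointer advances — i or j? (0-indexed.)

[i=0,j=0] A[i]=0<=B[j]=6 take 0 → i++
[i=1,j=0] A[i]=7>B[j]=6 take 6 → j++
[i=1,j=1] A[i]=7<=B[j]=7 take 7 → i++
[i=2,j=1] A[i]=13>B[j]=7 take 7 → j++
[i=2,j=2] A[i]=13>B[j]=8 take 8 → j++
[i=2,j=3] A[i]=13>B[j]=9 take 9 → j++
[i=2,j=4] A[i]=13>B[j]=11 take 11 → j++
[i=2,j=5] A[i]=13>B[j]=12 take 12 → j++
[i=2,j=6] A[i]=13<=B[j]=13 take 13 → i++
[i=3,j=6] A[i]=28>B[j]=13 take 13 → j++
[i=3,j=7] A[i]=28>B[j]=20 take 20 → j++
[i=3,j=8] A[i]=28>B[j]=23 take 23 → j++
[i=3,j=9] A[i]=28>B[j]=24 take 24 → j++
[i=3,j=10] A[i]=28<=B[j]=28 take 28 → i++
[i=4,j=10] A[i]=32>B[j]=28 take 28 → j++
[i=4,j=11] A[i]=32>B[j]=31 take 31 → j++

j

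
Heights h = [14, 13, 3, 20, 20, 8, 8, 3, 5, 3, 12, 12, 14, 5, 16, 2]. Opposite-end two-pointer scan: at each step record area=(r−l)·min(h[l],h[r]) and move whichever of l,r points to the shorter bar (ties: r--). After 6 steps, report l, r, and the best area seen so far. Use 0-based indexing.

l=3, r=12, best area=196

l=0 r=15: min(14,2)*15=30 best=30 *, r--
l=0 r=14: min(14,16)*14=196 best=196 *, l++
l=1 r=14: min(13,16)*13=169 best=196, l++
l=2 r=14: min(3,16)*12=36 best=196, l++
l=3 r=14: min(20,16)*11=176 best=196, r--
l=3 r=13: min(20,5)*10=50 best=196, r--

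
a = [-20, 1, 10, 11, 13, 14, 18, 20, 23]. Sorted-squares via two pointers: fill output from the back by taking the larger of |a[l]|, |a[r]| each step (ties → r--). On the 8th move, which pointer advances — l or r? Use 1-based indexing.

l=1 r=9: |-20|<=|23| out[9]=529, r--
l=1 r=8: |-20|<=|20| out[8]=400, r--
l=1 r=7: |-20|>|18| out[7]=400, l++
l=2 r=7: |1|<=|18| out[6]=324, r--
l=2 r=6: |1|<=|14| out[5]=196, r--
l=2 r=5: |1|<=|13| out[4]=169, r--
l=2 r=4: |1|<=|11| out[3]=121, r--
l=2 r=3: |1|<=|10| out[2]=100, r--

r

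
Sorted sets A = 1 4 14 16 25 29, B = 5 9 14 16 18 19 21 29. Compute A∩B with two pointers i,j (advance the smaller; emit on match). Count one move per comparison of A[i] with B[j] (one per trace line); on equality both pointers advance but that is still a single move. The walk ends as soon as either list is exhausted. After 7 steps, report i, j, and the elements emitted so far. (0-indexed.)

i=4, j=5, emitted=[14, 16]

i=0 j=0: 1<5, i++
i=1 j=0: 4<5, i++
i=2 j=0: 14>5, j++
i=2 j=1: 14>9, j++
i=2 j=2: 14==14 emit, i++,j++
i=3 j=3: 16==16 emit, i++,j++
i=4 j=4: 25>18, j++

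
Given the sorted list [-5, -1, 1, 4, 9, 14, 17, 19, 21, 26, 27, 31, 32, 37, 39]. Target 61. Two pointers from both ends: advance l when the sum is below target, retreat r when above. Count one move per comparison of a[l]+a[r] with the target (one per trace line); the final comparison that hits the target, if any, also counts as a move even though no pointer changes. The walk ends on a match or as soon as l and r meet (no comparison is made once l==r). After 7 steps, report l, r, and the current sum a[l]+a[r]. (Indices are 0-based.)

l=7, r=14, sum=58

[0,14] -5+39=34 <61 → l++
[1,14] -1+39=38 <61 → l++
[2,14] 1+39=40 <61 → l++
[3,14] 4+39=43 <61 → l++
[4,14] 9+39=48 <61 → l++
[5,14] 14+39=53 <61 → l++
[6,14] 17+39=56 <61 → l++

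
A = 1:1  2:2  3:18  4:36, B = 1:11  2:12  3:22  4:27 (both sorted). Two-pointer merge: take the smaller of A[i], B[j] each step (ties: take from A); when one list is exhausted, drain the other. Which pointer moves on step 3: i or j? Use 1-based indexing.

[i=1,j=1] A[i]=1<=B[j]=11 take 1 → i++
[i=2,j=1] A[i]=2<=B[j]=11 take 2 → i++
[i=3,j=1] A[i]=18>B[j]=11 take 11 → j++

j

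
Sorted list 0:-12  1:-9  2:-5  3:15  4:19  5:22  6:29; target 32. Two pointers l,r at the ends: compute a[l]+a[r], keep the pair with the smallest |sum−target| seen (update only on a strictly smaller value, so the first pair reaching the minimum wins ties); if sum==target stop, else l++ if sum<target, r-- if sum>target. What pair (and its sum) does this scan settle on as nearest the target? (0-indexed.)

l=0 r=6: -12+29=17 d=15 *, l++
l=1 r=6: -9+29=20 d=12 *, l++
l=2 r=6: -5+29=24 d=8 *, l++
l=3 r=6: 15+29=44 d=12, r--
l=3 r=5: 15+22=37 d=5 *, r--
l=3 r=4: 15+19=34 d=2 *, r--

pair (15, 19) with sum 34 (|Δ|=2)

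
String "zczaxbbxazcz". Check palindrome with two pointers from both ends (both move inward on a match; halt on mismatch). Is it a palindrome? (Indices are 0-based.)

palindrome

[0,11] 'z'=='z' → l++,r--
[1,10] 'c'=='c' → l++,r--
[2,9] 'z'=='z' → l++,r--
[3,8] 'a'=='a' → l++,r--
[4,7] 'x'=='x' → l++,r--
[5,6] 'b'=='b' → l++,r--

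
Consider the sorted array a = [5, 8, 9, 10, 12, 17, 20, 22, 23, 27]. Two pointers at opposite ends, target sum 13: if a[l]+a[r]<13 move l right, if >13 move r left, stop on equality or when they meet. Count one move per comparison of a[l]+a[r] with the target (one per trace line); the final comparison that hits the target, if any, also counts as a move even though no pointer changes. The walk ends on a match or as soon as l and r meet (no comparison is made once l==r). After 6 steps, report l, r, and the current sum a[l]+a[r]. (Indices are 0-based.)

l=0 r=9: 5+27=32 >13, r--
l=0 r=8: 5+23=28 >13, r--
l=0 r=7: 5+22=27 >13, r--
l=0 r=6: 5+20=25 >13, r--
l=0 r=5: 5+17=22 >13, r--
l=0 r=4: 5+12=17 >13, r--

l=0, r=3, sum=15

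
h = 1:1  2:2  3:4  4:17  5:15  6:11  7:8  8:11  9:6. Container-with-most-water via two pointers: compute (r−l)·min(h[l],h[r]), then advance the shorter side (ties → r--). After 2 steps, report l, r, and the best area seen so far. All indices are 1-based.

[1,9] min(1,6)*8=8 best=8 * → l++
[2,9] min(2,6)*7=14 best=14 * → l++

l=3, r=9, best area=14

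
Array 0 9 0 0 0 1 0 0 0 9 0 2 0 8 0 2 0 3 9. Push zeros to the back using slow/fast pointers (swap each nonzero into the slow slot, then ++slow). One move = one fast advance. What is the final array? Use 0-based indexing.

[9, 1, 9, 2, 8, 2, 3, 9, 0, 0, 0, 0, 0, 0, 0, 0, 0, 0, 0]

slow=0 fast=0: a[fast]=0, fast++
slow=0 fast=1: a[fast]=9≠0 swap→a[0]=9, slow++,fast++
slow=1 fast=2: a[fast]=0, fast++
slow=1 fast=3: a[fast]=0, fast++
slow=1 fast=4: a[fast]=0, fast++
slow=1 fast=5: a[fast]=1≠0 swap→a[1]=1, slow++,fast++
slow=2 fast=6: a[fast]=0, fast++
slow=2 fast=7: a[fast]=0, fast++
slow=2 fast=8: a[fast]=0, fast++
slow=2 fast=9: a[fast]=9≠0 swap→a[2]=9, slow++,fast++
slow=3 fast=10: a[fast]=0, fast++
slow=3 fast=11: a[fast]=2≠0 swap→a[3]=2, slow++,fast++
slow=4 fast=12: a[fast]=0, fast++
slow=4 fast=13: a[fast]=8≠0 swap→a[4]=8, slow++,fast++
slow=5 fast=14: a[fast]=0, fast++
slow=5 fast=15: a[fast]=2≠0 swap→a[5]=2, slow++,fast++
slow=6 fast=16: a[fast]=0, fast++
slow=6 fast=17: a[fast]=3≠0 swap→a[6]=3, slow++,fast++
slow=7 fast=18: a[fast]=9≠0 swap→a[7]=9, slow++,fast++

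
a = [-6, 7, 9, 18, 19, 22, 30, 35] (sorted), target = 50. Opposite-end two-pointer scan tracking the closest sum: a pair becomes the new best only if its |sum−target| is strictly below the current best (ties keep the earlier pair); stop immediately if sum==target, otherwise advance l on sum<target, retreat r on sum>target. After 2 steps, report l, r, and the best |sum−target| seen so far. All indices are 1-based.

l=3, r=8, best |Δ|=8

l=1 r=8: -6+35=29 d=21 *, l++
l=2 r=8: 7+35=42 d=8 *, l++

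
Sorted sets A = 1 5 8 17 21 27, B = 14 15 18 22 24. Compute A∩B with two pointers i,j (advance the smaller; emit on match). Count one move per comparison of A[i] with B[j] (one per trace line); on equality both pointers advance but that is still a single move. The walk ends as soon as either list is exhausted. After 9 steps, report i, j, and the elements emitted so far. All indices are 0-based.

i=5, j=4, emitted=[]

[i=0,j=0] 1<14 → i++
[i=1,j=0] 5<14 → i++
[i=2,j=0] 8<14 → i++
[i=3,j=0] 17>14 → j++
[i=3,j=1] 17>15 → j++
[i=3,j=2] 17<18 → i++
[i=4,j=2] 21>18 → j++
[i=4,j=3] 21<22 → i++
[i=5,j=3] 27>22 → j++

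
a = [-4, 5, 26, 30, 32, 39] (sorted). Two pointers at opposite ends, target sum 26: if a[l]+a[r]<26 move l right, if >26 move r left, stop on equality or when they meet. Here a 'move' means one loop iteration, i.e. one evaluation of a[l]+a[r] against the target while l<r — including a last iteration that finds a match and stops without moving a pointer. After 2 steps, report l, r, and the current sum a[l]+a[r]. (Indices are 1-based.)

[1,6] -4+39=35 >26 → r--
[1,5] -4+32=28 >26 → r--

l=1, r=4, sum=26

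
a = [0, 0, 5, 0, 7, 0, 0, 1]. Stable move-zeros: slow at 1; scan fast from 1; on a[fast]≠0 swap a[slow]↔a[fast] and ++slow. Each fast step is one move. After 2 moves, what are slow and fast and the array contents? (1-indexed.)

slow=1, fast=3, a=[0, 0, 5, 0, 7, 0, 0, 1]

(s=1,f=1) a[fast]=0 → fast++
(s=1,f=2) a[fast]=0 → fast++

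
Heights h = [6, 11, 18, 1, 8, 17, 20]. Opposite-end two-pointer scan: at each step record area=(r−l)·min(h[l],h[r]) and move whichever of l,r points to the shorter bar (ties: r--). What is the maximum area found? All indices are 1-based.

max area = 72

l=1 r=7: min(6,20)*6=36 best=36 *, l++
l=2 r=7: min(11,20)*5=55 best=55 *, l++
l=3 r=7: min(18,20)*4=72 best=72 *, l++
l=4 r=7: min(1,20)*3=3 best=72, l++
l=5 r=7: min(8,20)*2=16 best=72, l++
l=6 r=7: min(17,20)*1=17 best=72, l++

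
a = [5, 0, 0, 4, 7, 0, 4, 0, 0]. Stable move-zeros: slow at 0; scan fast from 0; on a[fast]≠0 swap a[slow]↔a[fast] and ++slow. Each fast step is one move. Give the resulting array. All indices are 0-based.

slow=0 fast=0: a[fast]=5≠0 swap→a[0]=5, slow++,fast++
slow=1 fast=1: a[fast]=0, fast++
slow=1 fast=2: a[fast]=0, fast++
slow=1 fast=3: a[fast]=4≠0 swap→a[1]=4, slow++,fast++
slow=2 fast=4: a[fast]=7≠0 swap→a[2]=7, slow++,fast++
slow=3 fast=5: a[fast]=0, fast++
slow=3 fast=6: a[fast]=4≠0 swap→a[3]=4, slow++,fast++
slow=4 fast=7: a[fast]=0, fast++
slow=4 fast=8: a[fast]=0, fast++

[5, 4, 7, 4, 0, 0, 0, 0, 0]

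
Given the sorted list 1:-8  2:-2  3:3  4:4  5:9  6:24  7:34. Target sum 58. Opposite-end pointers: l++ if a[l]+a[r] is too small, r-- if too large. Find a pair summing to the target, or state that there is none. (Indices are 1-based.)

(24, 34)

l=1 r=7: -8+34=26 <58, l++
l=2 r=7: -2+34=32 <58, l++
l=3 r=7: 3+34=37 <58, l++
l=4 r=7: 4+34=38 <58, l++
l=5 r=7: 9+34=43 <58, l++
l=6 r=7: 24+34=58, found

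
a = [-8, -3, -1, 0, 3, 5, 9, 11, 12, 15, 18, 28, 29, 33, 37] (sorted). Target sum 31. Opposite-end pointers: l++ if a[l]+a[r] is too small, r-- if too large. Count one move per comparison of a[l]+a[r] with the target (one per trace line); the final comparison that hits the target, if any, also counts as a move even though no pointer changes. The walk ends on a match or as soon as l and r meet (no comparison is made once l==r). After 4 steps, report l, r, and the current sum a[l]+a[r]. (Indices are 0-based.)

l=2, r=12, sum=28

[0,14] -8+37=29 <31 → l++
[1,14] -3+37=34 >31 → r--
[1,13] -3+33=30 <31 → l++
[2,13] -1+33=32 >31 → r--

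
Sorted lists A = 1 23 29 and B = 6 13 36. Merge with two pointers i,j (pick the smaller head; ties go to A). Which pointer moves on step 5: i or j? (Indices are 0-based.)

i

[i=0,j=0] A[i]=1<=B[j]=6 take 1 → i++
[i=1,j=0] A[i]=23>B[j]=6 take 6 → j++
[i=1,j=1] A[i]=23>B[j]=13 take 13 → j++
[i=1,j=2] A[i]=23<=B[j]=36 take 23 → i++
[i=2,j=2] A[i]=29<=B[j]=36 take 29 → i++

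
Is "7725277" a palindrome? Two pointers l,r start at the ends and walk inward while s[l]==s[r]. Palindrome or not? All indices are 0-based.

palindrome

[0,6] '7'=='7' → l++,r--
[1,5] '7'=='7' → l++,r--
[2,4] '2'=='2' → l++,r--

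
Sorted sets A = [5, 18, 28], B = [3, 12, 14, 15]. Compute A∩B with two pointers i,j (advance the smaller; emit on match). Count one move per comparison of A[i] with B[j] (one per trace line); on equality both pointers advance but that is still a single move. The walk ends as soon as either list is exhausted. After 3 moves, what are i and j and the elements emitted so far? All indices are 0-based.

i=1, j=2, emitted=[]

[i=0,j=0] 5>3 → j++
[i=0,j=1] 5<12 → i++
[i=1,j=1] 18>12 → j++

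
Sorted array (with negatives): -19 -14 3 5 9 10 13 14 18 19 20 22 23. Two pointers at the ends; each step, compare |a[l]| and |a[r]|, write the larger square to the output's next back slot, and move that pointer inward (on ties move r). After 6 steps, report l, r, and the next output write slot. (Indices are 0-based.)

[0,12] |-19|<=|23| out[12]=529 → r--
[0,11] |-19|<=|22| out[11]=484 → r--
[0,10] |-19|<=|20| out[10]=400 → r--
[0,9] |-19|<=|19| out[9]=361 → r--
[0,8] |-19|>|18| out[8]=361 → l++
[1,8] |-14|<=|18| out[7]=324 → r--

l=1, r=7, next write slot=6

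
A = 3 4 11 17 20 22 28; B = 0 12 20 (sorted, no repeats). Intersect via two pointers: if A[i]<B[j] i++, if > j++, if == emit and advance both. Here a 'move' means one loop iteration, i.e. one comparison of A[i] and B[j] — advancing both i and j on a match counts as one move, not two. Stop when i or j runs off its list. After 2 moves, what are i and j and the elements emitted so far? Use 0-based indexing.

[i=0,j=0] 3>0 → j++
[i=0,j=1] 3<12 → i++

i=1, j=1, emitted=[]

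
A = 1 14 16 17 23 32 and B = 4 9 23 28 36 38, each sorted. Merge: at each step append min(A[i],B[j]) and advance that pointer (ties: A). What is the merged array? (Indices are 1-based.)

i=1 j=1: A[i]=1<=B[j]=4 take 1, i++
i=2 j=1: A[i]=14>B[j]=4 take 4, j++
i=2 j=2: A[i]=14>B[j]=9 take 9, j++
i=2 j=3: A[i]=14<=B[j]=23 take 14, i++
i=3 j=3: A[i]=16<=B[j]=23 take 16, i++
i=4 j=3: A[i]=17<=B[j]=23 take 17, i++
i=5 j=3: A[i]=23<=B[j]=23 take 23, i++
i=6 j=3: A[i]=32>B[j]=23 take 23, j++
i=6 j=4: A[i]=32>B[j]=28 take 28, j++
i=6 j=5: A[i]=32<=B[j]=36 take 32, i++
i=7 j=5: A done, take B[j]=36, j++
i=7 j=6: A done, take B[j]=38, j++

[1, 4, 9, 14, 16, 17, 23, 23, 28, 32, 36, 38]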